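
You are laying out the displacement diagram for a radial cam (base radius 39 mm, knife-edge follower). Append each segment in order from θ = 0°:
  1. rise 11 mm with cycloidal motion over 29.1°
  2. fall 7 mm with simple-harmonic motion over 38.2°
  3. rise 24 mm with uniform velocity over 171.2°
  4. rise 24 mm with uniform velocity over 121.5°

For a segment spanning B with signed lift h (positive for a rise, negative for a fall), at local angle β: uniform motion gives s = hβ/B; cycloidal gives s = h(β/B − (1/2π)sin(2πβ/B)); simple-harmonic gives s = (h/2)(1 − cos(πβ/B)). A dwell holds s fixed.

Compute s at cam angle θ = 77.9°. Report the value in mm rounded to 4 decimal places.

seg 1 [0°–29.1°] cycloidal, h=11: full span → s += 11 → s = 11.0000
seg 2 [29.1°–67.3°] simple-harmonic, h=-7: full span → s += -7 → s = 4.0000
seg 3 [67.3°–238.5°] uniform, h=24: θ=77.9° here. β=10.6, B=171.2. 24·10.6/171.2 = 1.4860 → s = 5.4860

5.4860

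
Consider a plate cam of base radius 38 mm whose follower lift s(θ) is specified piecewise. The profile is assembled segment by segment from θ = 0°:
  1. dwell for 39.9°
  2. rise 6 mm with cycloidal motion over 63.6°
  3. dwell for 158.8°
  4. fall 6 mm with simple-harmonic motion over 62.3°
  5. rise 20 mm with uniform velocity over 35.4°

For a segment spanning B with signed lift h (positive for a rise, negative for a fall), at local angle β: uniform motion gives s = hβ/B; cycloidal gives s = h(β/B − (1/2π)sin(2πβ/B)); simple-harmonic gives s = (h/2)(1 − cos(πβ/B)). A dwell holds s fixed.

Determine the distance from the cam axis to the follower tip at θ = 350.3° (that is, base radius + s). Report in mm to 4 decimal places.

seg 1 [0°–39.9°] dwell: s stays 0.0000
seg 2 [39.9°–103.5°] cycloidal, h=6: full span → s += 6 → s = 6.0000
seg 3 [103.5°–262.3°] dwell: s stays 6.0000
seg 4 [262.3°–324.6°] simple-harmonic, h=-6: full span → s += -6 → s = 0.0000
seg 5 [324.6°–360°] uniform, h=20: θ=350.3° here. β=25.7, B=35.4. 20·25.7/35.4 = 14.5198 → s = 14.5198
radial distance = base radius + s = 38 + 14.5198 = 52.5198

52.5198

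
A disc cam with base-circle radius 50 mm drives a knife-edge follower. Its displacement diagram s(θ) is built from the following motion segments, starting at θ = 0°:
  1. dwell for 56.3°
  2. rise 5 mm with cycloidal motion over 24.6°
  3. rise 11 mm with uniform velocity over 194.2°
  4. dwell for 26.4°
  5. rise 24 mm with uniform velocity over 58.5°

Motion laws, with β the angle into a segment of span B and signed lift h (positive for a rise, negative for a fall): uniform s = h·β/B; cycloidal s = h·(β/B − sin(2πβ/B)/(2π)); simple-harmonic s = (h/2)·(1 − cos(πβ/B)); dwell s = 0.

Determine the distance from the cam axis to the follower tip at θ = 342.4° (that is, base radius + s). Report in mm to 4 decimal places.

seg 1 [0°–56.3°] dwell: s stays 0.0000
seg 2 [56.3°–80.9°] cycloidal, h=5: full span → s += 5 → s = 5.0000
seg 3 [80.9°–275.1°] uniform, h=11: full span → s += 11 → s = 16.0000
seg 4 [275.1°–301.5°] dwell: s stays 16.0000
seg 5 [301.5°–360°] uniform, h=24: θ=342.4° here. β=40.9, B=58.5. 24·40.9/58.5 = 16.7795 → s = 32.7795
radial distance = base radius + s = 50 + 32.7795 = 82.7795

82.7795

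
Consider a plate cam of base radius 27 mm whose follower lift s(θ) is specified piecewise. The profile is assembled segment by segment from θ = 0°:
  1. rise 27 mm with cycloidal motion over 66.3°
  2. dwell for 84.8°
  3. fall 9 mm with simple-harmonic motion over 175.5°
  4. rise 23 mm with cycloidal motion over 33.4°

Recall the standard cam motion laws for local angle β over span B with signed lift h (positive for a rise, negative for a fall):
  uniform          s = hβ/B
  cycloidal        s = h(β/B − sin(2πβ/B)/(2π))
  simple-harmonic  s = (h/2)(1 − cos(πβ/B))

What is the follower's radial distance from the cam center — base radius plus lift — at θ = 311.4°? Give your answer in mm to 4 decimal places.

seg 1 [0°–66.3°] cycloidal, h=27: full span → s += 27 → s = 27.0000
seg 2 [66.3°–151.1°] dwell: s stays 27.0000
seg 3 [151.1°–326.6°] simple-harmonic, h=-9: θ=311.4° here. β=160.3, B=175.5. -9/2·(1 − cos(π·0.9134)) = -8.8344 → s = 18.1656
radial distance = base radius + s = 27 + 18.1656 = 45.1656

45.1656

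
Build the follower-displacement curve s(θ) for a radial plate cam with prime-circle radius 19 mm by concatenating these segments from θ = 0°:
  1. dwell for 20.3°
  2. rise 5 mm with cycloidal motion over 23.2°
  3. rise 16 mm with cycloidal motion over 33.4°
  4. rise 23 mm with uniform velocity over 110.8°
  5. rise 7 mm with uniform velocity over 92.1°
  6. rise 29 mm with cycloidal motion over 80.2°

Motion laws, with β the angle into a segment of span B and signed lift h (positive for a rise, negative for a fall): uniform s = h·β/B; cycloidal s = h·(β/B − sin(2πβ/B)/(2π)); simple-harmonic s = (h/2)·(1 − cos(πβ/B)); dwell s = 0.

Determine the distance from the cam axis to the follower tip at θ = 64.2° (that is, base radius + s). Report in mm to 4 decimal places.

seg 1 [0°–20.3°] dwell: s stays 0.0000
seg 2 [20.3°–43.5°] cycloidal, h=5: full span → s += 5 → s = 5.0000
seg 3 [43.5°–76.9°] cycloidal, h=16: θ=64.2° here. β=20.7, B=33.4. 16·(0.6198 − sin(2π·0.6198)/(2π)) = 11.6566 → s = 16.6566
radial distance = base radius + s = 19 + 16.6566 = 35.6566

35.6566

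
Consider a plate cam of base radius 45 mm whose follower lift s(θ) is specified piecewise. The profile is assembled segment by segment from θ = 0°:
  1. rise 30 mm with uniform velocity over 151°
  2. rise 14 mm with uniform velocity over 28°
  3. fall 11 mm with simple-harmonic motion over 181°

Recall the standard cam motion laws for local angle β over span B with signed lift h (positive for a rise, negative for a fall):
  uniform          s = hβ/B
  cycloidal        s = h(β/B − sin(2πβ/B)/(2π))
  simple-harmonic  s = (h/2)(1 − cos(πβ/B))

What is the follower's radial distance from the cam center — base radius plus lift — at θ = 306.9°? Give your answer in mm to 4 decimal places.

seg 1 [0°–151°] uniform, h=30: full span → s += 30 → s = 30.0000
seg 2 [151°–179°] uniform, h=14: full span → s += 14 → s = 44.0000
seg 3 [179°–360°] simple-harmonic, h=-11: θ=306.9° here. β=127.9, B=181. -11/2·(1 − cos(π·0.7066)) = -8.8248 → s = 35.1752
radial distance = base radius + s = 45 + 35.1752 = 80.1752

80.1752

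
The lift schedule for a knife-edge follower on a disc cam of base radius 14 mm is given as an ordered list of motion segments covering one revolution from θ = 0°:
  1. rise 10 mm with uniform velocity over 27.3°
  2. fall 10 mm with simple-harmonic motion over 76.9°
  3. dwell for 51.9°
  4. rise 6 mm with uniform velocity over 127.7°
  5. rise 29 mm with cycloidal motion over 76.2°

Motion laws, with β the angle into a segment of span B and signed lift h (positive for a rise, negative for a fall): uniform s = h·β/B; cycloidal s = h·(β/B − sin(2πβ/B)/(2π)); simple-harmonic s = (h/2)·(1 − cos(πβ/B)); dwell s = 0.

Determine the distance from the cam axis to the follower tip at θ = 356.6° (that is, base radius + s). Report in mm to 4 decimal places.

seg 1 [0°–27.3°] uniform, h=10: full span → s += 10 → s = 10.0000
seg 2 [27.3°–104.2°] simple-harmonic, h=-10: full span → s += -10 → s = 0.0000
seg 3 [104.2°–156.1°] dwell: s stays 0.0000
seg 4 [156.1°–283.8°] uniform, h=6: full span → s += 6 → s = 6.0000
seg 5 [283.8°–360°] cycloidal, h=29: θ=356.6° here. β=72.8, B=76.2. 29·(0.9554 − sin(2π·0.9554)/(2π)) = 28.9831 → s = 34.9831
radial distance = base radius + s = 14 + 34.9831 = 48.9831

48.9831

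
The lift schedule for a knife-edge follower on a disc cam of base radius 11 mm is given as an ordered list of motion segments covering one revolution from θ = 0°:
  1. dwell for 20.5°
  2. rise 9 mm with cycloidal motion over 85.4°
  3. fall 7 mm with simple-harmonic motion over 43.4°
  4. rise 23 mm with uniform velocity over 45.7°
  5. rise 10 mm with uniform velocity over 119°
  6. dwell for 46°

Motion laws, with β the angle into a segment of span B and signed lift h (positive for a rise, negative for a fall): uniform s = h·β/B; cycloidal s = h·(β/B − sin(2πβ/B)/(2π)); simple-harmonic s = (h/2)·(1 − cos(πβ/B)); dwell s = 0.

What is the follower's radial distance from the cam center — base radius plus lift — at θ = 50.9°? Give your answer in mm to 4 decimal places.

seg 1 [0°–20.5°] dwell: s stays 0.0000
seg 2 [20.5°–105.9°] cycloidal, h=9: θ=50.9° here. β=30.4, B=85.4. 9·(0.3560 − sin(2π·0.3560)/(2π)) = 2.0773 → s = 2.0773
radial distance = base radius + s = 11 + 2.0773 = 13.0773

13.0773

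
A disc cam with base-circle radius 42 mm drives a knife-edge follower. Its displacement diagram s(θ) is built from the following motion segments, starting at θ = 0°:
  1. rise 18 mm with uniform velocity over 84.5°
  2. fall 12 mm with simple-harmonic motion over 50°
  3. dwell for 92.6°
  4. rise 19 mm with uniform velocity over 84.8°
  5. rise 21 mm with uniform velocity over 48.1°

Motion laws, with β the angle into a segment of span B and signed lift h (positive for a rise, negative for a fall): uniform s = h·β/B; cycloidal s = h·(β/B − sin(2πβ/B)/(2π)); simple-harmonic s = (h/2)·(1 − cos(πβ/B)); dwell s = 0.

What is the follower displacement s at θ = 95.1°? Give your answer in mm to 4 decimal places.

seg 1 [0°–84.5°] uniform, h=18: full span → s += 18 → s = 18.0000
seg 2 [84.5°–134.5°] simple-harmonic, h=-12: θ=95.1° here. β=10.6, B=50. -12/2·(1 − cos(π·0.2120)) = -1.2823 → s = 16.7177

16.7177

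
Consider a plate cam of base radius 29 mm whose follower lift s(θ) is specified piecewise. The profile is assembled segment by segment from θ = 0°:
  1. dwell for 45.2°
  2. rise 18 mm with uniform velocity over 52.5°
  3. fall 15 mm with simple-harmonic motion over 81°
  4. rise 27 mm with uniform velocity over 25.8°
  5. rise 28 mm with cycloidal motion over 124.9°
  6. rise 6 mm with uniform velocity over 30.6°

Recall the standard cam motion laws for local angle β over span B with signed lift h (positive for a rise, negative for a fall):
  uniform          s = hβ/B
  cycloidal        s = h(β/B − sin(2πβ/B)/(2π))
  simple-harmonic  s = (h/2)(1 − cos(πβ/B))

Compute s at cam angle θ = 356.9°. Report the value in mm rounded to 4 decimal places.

seg 1 [0°–45.2°] dwell: s stays 0.0000
seg 2 [45.2°–97.7°] uniform, h=18: full span → s += 18 → s = 18.0000
seg 3 [97.7°–178.7°] simple-harmonic, h=-15: full span → s += -15 → s = 3.0000
seg 4 [178.7°–204.5°] uniform, h=27: full span → s += 27 → s = 30.0000
seg 5 [204.5°–329.4°] cycloidal, h=28: full span → s += 28 → s = 58.0000
seg 6 [329.4°–360°] uniform, h=6: θ=356.9° here. β=27.5, B=30.6. 6·27.5/30.6 = 5.3922 → s = 63.3922

63.3922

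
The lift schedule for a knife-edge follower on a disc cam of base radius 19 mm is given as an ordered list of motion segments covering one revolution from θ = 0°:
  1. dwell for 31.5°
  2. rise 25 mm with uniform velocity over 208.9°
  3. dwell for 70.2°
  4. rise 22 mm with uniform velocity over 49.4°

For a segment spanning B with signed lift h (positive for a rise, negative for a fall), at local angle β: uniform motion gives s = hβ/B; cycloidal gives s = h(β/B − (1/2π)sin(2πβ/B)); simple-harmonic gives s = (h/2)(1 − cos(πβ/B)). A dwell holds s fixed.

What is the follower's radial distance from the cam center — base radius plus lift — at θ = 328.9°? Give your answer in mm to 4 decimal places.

seg 1 [0°–31.5°] dwell: s stays 0.0000
seg 2 [31.5°–240.4°] uniform, h=25: full span → s += 25 → s = 25.0000
seg 3 [240.4°–310.6°] dwell: s stays 25.0000
seg 4 [310.6°–360°] uniform, h=22: θ=328.9° here. β=18.3, B=49.4. 22·18.3/49.4 = 8.1498 → s = 33.1498
radial distance = base radius + s = 19 + 33.1498 = 52.1498

52.1498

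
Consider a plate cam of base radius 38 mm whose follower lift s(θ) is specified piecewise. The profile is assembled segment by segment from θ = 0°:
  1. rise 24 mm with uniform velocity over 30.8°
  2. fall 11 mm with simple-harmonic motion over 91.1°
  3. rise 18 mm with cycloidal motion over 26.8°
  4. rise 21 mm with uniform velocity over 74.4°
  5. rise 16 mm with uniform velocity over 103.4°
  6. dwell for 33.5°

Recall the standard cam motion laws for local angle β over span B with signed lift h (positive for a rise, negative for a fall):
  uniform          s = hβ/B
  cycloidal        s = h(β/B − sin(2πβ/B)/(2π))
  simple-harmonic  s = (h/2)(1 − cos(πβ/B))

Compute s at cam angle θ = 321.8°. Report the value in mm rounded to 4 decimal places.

seg 1 [0°–30.8°] uniform, h=24: full span → s += 24 → s = 24.0000
seg 2 [30.8°–121.9°] simple-harmonic, h=-11: full span → s += -11 → s = 13.0000
seg 3 [121.9°–148.7°] cycloidal, h=18: full span → s += 18 → s = 31.0000
seg 4 [148.7°–223.1°] uniform, h=21: full span → s += 21 → s = 52.0000
seg 5 [223.1°–326.5°] uniform, h=16: θ=321.8° here. β=98.7, B=103.4. 16·98.7/103.4 = 15.2727 → s = 67.2727

67.2727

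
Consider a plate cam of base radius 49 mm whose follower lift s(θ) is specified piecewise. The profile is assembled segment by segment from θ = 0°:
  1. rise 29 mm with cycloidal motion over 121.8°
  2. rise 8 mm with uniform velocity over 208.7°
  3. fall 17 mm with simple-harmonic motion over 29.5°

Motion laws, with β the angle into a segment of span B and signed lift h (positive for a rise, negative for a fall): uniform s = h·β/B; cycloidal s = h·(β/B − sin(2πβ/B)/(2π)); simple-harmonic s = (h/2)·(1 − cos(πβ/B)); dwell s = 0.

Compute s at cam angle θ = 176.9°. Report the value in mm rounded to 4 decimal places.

seg 1 [0°–121.8°] cycloidal, h=29: full span → s += 29 → s = 29.0000
seg 2 [121.8°–330.5°] uniform, h=8: θ=176.9° here. β=55.1, B=208.7. 8·55.1/208.7 = 2.1121 → s = 31.1121

31.1121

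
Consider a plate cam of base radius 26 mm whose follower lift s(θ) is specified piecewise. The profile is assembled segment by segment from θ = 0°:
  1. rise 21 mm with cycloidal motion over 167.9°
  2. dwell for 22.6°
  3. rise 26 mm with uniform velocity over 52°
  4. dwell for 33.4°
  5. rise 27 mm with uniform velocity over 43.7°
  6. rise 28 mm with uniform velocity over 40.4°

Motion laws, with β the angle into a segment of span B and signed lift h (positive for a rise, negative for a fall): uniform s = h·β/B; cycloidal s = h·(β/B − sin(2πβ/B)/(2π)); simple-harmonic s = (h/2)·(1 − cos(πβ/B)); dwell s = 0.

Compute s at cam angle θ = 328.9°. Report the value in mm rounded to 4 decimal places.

seg 1 [0°–167.9°] cycloidal, h=21: full span → s += 21 → s = 21.0000
seg 2 [167.9°–190.5°] dwell: s stays 21.0000
seg 3 [190.5°–242.5°] uniform, h=26: full span → s += 26 → s = 47.0000
seg 4 [242.5°–275.9°] dwell: s stays 47.0000
seg 5 [275.9°–319.6°] uniform, h=27: full span → s += 27 → s = 74.0000
seg 6 [319.6°–360°] uniform, h=28: θ=328.9° here. β=9.3, B=40.4. 28·9.3/40.4 = 6.4455 → s = 80.4455

80.4455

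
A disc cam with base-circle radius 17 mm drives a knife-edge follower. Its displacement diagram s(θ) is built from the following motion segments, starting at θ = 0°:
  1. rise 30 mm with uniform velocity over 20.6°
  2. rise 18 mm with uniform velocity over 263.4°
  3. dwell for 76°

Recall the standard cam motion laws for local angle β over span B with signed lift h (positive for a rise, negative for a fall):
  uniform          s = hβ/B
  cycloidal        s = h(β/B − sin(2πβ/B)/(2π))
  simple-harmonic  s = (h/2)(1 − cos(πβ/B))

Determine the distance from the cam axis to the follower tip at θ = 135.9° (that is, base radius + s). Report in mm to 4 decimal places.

seg 1 [0°–20.6°] uniform, h=30: full span → s += 30 → s = 30.0000
seg 2 [20.6°–284°] uniform, h=18: θ=135.9° here. β=115.3, B=263.4. 18·115.3/263.4 = 7.8793 → s = 37.8793
radial distance = base radius + s = 17 + 37.8793 = 54.8793

54.8793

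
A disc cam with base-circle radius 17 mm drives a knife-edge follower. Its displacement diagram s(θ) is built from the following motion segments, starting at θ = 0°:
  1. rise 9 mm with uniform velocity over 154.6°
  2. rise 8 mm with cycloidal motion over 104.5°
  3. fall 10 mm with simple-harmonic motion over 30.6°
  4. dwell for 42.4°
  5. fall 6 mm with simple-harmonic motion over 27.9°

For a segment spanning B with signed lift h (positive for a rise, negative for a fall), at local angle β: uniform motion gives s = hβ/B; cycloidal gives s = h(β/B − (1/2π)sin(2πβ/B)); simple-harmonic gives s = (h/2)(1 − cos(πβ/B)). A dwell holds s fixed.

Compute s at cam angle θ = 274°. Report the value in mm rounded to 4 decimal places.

seg 1 [0°–154.6°] uniform, h=9: full span → s += 9 → s = 9.0000
seg 2 [154.6°–259.1°] cycloidal, h=8: full span → s += 8 → s = 17.0000
seg 3 [259.1°–289.7°] simple-harmonic, h=-10: θ=274° here. β=14.9, B=30.6. -10/2·(1 − cos(π·0.4869)) = -4.7947 → s = 12.2053

12.2053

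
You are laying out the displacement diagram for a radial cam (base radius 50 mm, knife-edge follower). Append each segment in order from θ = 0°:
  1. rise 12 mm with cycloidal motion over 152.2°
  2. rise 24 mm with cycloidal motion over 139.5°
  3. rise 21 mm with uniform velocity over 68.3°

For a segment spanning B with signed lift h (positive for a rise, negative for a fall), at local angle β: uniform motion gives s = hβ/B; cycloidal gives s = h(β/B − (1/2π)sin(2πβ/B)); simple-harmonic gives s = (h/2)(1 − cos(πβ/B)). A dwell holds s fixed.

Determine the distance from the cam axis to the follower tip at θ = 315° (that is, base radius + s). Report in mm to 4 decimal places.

seg 1 [0°–152.2°] cycloidal, h=12: full span → s += 12 → s = 12.0000
seg 2 [152.2°–291.7°] cycloidal, h=24: full span → s += 24 → s = 36.0000
seg 3 [291.7°–360°] uniform, h=21: θ=315° here. β=23.3, B=68.3. 21·23.3/68.3 = 7.1640 → s = 43.1640
radial distance = base radius + s = 50 + 43.1640 = 93.1640

93.1640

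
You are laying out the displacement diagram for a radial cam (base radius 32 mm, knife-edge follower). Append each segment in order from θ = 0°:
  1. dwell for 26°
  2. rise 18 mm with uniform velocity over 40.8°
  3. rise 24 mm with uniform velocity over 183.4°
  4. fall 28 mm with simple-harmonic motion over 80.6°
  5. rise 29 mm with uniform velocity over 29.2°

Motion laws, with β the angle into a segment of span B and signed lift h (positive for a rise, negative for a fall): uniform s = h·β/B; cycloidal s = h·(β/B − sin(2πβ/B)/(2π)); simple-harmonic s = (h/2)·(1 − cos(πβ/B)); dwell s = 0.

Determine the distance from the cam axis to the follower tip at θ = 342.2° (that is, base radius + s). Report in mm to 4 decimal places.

seg 1 [0°–26°] dwell: s stays 0.0000
seg 2 [26°–66.8°] uniform, h=18: full span → s += 18 → s = 18.0000
seg 3 [66.8°–250.2°] uniform, h=24: full span → s += 24 → s = 42.0000
seg 4 [250.2°–330.8°] simple-harmonic, h=-28: full span → s += -28 → s = 14.0000
seg 5 [330.8°–360°] uniform, h=29: θ=342.2° here. β=11.4, B=29.2. 29·11.4/29.2 = 11.3219 → s = 25.3219
radial distance = base radius + s = 32 + 25.3219 = 57.3219

57.3219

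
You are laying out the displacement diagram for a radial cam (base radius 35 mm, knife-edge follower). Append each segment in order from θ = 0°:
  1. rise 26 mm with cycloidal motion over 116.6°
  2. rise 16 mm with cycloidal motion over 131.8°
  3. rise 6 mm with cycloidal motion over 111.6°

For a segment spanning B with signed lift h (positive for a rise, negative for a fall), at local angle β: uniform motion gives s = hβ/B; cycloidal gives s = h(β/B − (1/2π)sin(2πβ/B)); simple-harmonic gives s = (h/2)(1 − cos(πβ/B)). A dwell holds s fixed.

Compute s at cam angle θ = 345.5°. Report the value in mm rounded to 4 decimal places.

seg 1 [0°–116.6°] cycloidal, h=26: full span → s += 26 → s = 26.0000
seg 2 [116.6°–248.4°] cycloidal, h=16: full span → s += 16 → s = 42.0000
seg 3 [248.4°–360°] cycloidal, h=6: θ=345.5° here. β=97.1, B=111.6. 6·(0.8701 − sin(2π·0.8701)/(2π)) = 5.9162 → s = 47.9162

47.9162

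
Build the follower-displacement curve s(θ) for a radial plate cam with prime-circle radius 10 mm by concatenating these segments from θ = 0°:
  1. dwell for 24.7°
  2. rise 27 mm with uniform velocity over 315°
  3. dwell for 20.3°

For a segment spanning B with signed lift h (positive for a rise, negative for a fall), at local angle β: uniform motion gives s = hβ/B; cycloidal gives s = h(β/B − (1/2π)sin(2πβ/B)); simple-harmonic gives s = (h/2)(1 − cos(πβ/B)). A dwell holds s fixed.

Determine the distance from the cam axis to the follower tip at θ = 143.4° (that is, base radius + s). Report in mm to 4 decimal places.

seg 1 [0°–24.7°] dwell: s stays 0.0000
seg 2 [24.7°–339.7°] uniform, h=27: θ=143.4° here. β=118.7, B=315. 27·118.7/315 = 10.1743 → s = 10.1743
radial distance = base radius + s = 10 + 10.1743 = 20.1743

20.1743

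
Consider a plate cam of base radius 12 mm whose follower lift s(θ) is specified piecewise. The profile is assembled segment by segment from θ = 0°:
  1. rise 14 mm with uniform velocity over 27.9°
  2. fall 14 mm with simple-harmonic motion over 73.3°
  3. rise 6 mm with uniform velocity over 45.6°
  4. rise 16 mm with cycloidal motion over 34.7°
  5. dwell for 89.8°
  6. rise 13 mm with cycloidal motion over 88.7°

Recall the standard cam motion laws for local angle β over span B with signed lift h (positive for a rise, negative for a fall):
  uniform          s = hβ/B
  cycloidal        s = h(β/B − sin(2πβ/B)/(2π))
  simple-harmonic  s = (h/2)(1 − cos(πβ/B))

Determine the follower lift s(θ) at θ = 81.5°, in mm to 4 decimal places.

seg 1 [0°–27.9°] uniform, h=14: full span → s += 14 → s = 14.0000
seg 2 [27.9°–101.2°] simple-harmonic, h=-14: θ=81.5° here. β=53.6, B=73.3. -14/2·(1 − cos(π·0.7312)) = -11.6496 → s = 2.3504

2.3504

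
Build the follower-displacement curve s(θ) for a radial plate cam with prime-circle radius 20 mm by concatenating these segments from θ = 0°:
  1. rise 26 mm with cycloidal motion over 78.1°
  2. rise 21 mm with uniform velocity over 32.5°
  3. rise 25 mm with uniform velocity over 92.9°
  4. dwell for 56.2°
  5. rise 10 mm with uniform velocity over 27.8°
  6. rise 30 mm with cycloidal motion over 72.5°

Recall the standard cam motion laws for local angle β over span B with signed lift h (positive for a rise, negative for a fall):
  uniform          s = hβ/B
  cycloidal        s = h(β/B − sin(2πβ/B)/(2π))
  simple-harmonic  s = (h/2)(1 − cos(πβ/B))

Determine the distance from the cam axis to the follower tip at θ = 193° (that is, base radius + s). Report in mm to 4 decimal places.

seg 1 [0°–78.1°] cycloidal, h=26: full span → s += 26 → s = 26.0000
seg 2 [78.1°–110.6°] uniform, h=21: full span → s += 21 → s = 47.0000
seg 3 [110.6°–203.5°] uniform, h=25: θ=193° here. β=82.4, B=92.9. 25·82.4/92.9 = 22.1744 → s = 69.1744
radial distance = base radius + s = 20 + 69.1744 = 89.1744

89.1744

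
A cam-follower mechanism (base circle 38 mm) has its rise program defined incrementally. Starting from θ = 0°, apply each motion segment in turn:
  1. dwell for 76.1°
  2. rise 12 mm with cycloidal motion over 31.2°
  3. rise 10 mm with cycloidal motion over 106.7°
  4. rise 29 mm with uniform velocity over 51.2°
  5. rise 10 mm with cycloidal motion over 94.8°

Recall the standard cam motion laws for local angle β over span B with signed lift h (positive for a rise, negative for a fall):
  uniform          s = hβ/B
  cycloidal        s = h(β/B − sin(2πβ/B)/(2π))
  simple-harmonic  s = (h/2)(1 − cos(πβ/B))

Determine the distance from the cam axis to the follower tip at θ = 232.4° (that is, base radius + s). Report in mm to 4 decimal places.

seg 1 [0°–76.1°] dwell: s stays 0.0000
seg 2 [76.1°–107.3°] cycloidal, h=12: full span → s += 12 → s = 12.0000
seg 3 [107.3°–214°] cycloidal, h=10: full span → s += 10 → s = 22.0000
seg 4 [214°–265.2°] uniform, h=29: θ=232.4° here. β=18.4, B=51.2. 29·18.4/51.2 = 10.4219 → s = 32.4219
radial distance = base radius + s = 38 + 32.4219 = 70.4219

70.4219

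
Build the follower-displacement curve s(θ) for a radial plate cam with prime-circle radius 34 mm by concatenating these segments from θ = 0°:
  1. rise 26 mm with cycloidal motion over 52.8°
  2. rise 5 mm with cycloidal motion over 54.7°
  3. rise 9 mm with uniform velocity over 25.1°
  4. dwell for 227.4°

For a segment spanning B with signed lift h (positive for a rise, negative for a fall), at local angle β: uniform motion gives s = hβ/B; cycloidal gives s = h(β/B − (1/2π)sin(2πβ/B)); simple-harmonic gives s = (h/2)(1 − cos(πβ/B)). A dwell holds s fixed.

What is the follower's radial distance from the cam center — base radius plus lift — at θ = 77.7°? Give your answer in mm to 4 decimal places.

seg 1 [0°–52.8°] cycloidal, h=26: full span → s += 26 → s = 26.0000
seg 2 [52.8°–107.5°] cycloidal, h=5: θ=77.7° here. β=24.9, B=54.7. 5·(0.4552 − sin(2π·0.4552)/(2π)) = 2.0550 → s = 28.0550
radial distance = base radius + s = 34 + 28.0550 = 62.0550

62.0550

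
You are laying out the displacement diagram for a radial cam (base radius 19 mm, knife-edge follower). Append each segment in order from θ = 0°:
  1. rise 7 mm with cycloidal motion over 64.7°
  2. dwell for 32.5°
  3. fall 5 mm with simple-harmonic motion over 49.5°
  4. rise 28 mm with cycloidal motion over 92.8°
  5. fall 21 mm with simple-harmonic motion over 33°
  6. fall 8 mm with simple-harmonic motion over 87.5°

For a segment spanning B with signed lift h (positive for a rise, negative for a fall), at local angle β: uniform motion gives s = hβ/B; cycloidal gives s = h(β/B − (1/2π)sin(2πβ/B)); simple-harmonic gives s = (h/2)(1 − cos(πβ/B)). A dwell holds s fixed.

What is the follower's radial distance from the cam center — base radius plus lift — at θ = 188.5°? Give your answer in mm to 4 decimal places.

seg 1 [0°–64.7°] cycloidal, h=7: full span → s += 7 → s = 7.0000
seg 2 [64.7°–97.2°] dwell: s stays 7.0000
seg 3 [97.2°–146.7°] simple-harmonic, h=-5: full span → s += -5 → s = 2.0000
seg 4 [146.7°–239.5°] cycloidal, h=28: θ=188.5° here. β=41.8, B=92.8. 28·(0.4504 − sin(2π·0.4504)/(2π)) = 11.2465 → s = 13.2465
radial distance = base radius + s = 19 + 13.2465 = 32.2465

32.2465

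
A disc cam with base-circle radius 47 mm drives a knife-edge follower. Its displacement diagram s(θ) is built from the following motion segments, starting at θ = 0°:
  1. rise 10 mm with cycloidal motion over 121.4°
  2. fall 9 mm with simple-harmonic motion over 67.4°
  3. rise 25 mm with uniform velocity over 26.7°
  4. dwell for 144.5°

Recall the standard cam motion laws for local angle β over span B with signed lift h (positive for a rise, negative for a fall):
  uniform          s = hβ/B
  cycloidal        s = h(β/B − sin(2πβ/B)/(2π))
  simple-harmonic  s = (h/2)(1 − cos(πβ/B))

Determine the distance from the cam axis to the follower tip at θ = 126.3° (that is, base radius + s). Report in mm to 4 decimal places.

seg 1 [0°–121.4°] cycloidal, h=10: full span → s += 10 → s = 10.0000
seg 2 [121.4°–188.8°] simple-harmonic, h=-9: θ=126.3° here. β=4.9, B=67.4. -9/2·(1 − cos(π·0.0727)) = -0.1169 → s = 9.8831
radial distance = base radius + s = 47 + 9.8831 = 56.8831

56.8831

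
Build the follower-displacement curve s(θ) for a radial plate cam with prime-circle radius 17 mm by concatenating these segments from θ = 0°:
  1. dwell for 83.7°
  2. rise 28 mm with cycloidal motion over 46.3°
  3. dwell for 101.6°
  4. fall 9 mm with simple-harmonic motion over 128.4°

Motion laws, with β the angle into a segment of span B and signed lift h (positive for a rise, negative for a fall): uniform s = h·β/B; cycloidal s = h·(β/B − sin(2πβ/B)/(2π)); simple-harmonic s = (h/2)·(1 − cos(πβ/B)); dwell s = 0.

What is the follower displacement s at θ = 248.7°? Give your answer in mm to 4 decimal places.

seg 1 [0°–83.7°] dwell: s stays 0.0000
seg 2 [83.7°–130°] cycloidal, h=28: full span → s += 28 → s = 28.0000
seg 3 [130°–231.6°] dwell: s stays 28.0000
seg 4 [231.6°–360°] simple-harmonic, h=-9: θ=248.7° here. β=17.1, B=128.4. -9/2·(1 − cos(π·0.1332)) = -0.3882 → s = 27.6118

27.6118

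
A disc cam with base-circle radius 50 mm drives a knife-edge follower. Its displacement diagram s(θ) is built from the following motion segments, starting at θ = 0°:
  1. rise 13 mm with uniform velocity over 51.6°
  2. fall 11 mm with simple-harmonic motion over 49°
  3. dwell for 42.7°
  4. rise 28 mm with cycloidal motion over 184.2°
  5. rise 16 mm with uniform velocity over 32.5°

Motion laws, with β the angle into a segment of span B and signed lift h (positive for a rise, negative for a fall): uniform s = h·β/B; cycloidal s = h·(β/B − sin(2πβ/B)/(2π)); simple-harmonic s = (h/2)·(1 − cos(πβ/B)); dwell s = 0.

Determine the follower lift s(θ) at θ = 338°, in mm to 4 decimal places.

seg 1 [0°–51.6°] uniform, h=13: full span → s += 13 → s = 13.0000
seg 2 [51.6°–100.6°] simple-harmonic, h=-11: full span → s += -11 → s = 2.0000
seg 3 [100.6°–143.3°] dwell: s stays 2.0000
seg 4 [143.3°–327.5°] cycloidal, h=28: full span → s += 28 → s = 30.0000
seg 5 [327.5°–360°] uniform, h=16: θ=338° here. β=10.5, B=32.5. 16·10.5/32.5 = 5.1692 → s = 35.1692

35.1692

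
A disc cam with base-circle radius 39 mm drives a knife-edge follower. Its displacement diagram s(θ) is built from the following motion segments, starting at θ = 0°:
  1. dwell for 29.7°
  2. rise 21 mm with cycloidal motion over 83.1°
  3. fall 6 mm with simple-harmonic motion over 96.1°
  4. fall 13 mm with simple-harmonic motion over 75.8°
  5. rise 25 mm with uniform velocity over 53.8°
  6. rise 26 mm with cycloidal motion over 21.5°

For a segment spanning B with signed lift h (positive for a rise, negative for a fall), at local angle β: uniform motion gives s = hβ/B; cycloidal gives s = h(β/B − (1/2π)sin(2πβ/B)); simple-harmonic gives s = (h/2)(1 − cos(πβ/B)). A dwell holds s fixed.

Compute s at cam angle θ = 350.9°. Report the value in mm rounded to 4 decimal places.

seg 1 [0°–29.7°] dwell: s stays 0.0000
seg 2 [29.7°–112.8°] cycloidal, h=21: full span → s += 21 → s = 21.0000
seg 3 [112.8°–208.9°] simple-harmonic, h=-6: full span → s += -6 → s = 15.0000
seg 4 [208.9°–284.7°] simple-harmonic, h=-13: full span → s += -13 → s = 2.0000
seg 5 [284.7°–338.5°] uniform, h=25: full span → s += 25 → s = 27.0000
seg 6 [338.5°–360°] cycloidal, h=26: θ=350.9° here. β=12.4, B=21.5. 26·(0.5767 − sin(2π·0.5767)/(2π)) = 16.9143 → s = 43.9143

43.9143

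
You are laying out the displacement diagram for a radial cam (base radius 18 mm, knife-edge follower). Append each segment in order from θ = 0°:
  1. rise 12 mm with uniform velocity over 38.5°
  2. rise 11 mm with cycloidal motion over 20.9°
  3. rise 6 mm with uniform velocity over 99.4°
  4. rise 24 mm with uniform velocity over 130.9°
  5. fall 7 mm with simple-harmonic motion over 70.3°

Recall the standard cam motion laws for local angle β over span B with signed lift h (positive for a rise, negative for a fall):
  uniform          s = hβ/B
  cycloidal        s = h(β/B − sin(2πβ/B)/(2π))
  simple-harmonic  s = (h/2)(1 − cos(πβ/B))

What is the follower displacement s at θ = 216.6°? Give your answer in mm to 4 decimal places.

seg 1 [0°–38.5°] uniform, h=12: full span → s += 12 → s = 12.0000
seg 2 [38.5°–59.4°] cycloidal, h=11: full span → s += 11 → s = 23.0000
seg 3 [59.4°–158.8°] uniform, h=6: full span → s += 6 → s = 29.0000
seg 4 [158.8°–289.7°] uniform, h=24: θ=216.6° here. β=57.8, B=130.9. 24·57.8/130.9 = 10.5974 → s = 39.5974

39.5974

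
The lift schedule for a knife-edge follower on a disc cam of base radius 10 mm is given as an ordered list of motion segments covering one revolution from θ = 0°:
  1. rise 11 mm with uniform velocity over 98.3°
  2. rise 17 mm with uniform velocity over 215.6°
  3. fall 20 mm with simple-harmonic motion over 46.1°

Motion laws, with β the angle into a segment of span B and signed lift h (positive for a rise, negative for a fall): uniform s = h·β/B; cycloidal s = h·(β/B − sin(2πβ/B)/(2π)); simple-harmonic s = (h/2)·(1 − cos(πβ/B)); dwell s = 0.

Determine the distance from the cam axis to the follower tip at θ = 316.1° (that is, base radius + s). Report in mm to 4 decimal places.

seg 1 [0°–98.3°] uniform, h=11: full span → s += 11 → s = 11.0000
seg 2 [98.3°–313.9°] uniform, h=17: full span → s += 17 → s = 28.0000
seg 3 [313.9°–360°] simple-harmonic, h=-20: θ=316.1° here. β=2.2, B=46.1. -20/2·(1 − cos(π·0.0477)) = -0.1122 → s = 27.8878
radial distance = base radius + s = 10 + 27.8878 = 37.8878

37.8878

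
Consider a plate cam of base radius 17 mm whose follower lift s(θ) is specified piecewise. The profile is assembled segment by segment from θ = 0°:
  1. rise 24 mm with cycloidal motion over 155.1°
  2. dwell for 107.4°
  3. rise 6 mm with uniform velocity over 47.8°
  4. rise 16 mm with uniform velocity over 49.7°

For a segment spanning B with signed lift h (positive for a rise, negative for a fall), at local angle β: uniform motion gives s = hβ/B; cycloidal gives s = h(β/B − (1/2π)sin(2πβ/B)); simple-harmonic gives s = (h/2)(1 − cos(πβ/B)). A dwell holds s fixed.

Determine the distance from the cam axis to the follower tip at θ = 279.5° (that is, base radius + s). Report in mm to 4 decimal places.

seg 1 [0°–155.1°] cycloidal, h=24: full span → s += 24 → s = 24.0000
seg 2 [155.1°–262.5°] dwell: s stays 24.0000
seg 3 [262.5°–310.3°] uniform, h=6: θ=279.5° here. β=17, B=47.8. 6·17/47.8 = 2.1339 → s = 26.1339
radial distance = base radius + s = 17 + 26.1339 = 43.1339

43.1339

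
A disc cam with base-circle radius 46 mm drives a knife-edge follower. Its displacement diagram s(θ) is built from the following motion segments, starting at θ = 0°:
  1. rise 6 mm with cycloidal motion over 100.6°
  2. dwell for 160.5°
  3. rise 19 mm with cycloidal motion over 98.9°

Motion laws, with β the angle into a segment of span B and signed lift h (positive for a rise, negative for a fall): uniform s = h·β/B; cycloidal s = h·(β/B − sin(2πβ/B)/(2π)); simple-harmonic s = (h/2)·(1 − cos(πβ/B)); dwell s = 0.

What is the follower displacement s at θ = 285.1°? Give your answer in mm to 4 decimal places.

seg 1 [0°–100.6°] cycloidal, h=6: full span → s += 6 → s = 6.0000
seg 2 [100.6°–261.1°] dwell: s stays 6.0000
seg 3 [261.1°–360°] cycloidal, h=19: θ=285.1° here. β=24, B=98.9. 19·(0.2427 − sin(2π·0.2427)/(2π)) = 1.5900 → s = 7.5900

7.5900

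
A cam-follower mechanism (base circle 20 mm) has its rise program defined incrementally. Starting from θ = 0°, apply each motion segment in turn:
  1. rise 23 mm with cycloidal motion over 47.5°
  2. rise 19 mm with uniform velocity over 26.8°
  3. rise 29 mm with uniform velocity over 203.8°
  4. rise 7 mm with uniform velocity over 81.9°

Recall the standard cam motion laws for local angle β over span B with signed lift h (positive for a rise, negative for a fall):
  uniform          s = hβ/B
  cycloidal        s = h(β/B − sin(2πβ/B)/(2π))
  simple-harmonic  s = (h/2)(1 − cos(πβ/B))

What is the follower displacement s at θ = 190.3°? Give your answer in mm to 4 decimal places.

seg 1 [0°–47.5°] cycloidal, h=23: full span → s += 23 → s = 23.0000
seg 2 [47.5°–74.3°] uniform, h=19: full span → s += 19 → s = 42.0000
seg 3 [74.3°–278.1°] uniform, h=29: θ=190.3° here. β=116, B=203.8. 29·116/203.8 = 16.5064 → s = 58.5064

58.5064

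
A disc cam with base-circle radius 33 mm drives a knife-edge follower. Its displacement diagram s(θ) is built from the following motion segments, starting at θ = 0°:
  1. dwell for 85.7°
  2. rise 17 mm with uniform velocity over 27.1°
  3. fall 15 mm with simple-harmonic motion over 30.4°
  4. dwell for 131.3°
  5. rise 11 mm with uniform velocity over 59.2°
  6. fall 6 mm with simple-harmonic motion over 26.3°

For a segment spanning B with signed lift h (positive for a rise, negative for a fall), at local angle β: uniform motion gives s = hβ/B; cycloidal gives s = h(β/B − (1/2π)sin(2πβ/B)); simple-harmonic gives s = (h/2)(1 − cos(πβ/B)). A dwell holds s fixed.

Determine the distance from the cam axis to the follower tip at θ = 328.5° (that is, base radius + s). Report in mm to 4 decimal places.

seg 1 [0°–85.7°] dwell: s stays 0.0000
seg 2 [85.7°–112.8°] uniform, h=17: full span → s += 17 → s = 17.0000
seg 3 [112.8°–143.2°] simple-harmonic, h=-15: full span → s += -15 → s = 2.0000
seg 4 [143.2°–274.5°] dwell: s stays 2.0000
seg 5 [274.5°–333.7°] uniform, h=11: θ=328.5° here. β=54, B=59.2. 11·54/59.2 = 10.0338 → s = 12.0338
radial distance = base radius + s = 33 + 12.0338 = 45.0338

45.0338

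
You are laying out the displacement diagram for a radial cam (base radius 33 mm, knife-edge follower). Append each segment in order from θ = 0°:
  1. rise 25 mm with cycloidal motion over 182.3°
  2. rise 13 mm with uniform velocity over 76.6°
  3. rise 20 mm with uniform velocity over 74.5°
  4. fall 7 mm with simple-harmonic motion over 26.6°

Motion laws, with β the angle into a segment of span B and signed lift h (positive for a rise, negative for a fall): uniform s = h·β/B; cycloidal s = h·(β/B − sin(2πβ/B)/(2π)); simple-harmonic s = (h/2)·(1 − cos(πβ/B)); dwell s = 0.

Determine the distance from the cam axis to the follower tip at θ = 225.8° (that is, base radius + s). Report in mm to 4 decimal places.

seg 1 [0°–182.3°] cycloidal, h=25: full span → s += 25 → s = 25.0000
seg 2 [182.3°–258.9°] uniform, h=13: θ=225.8° here. β=43.5, B=76.6. 13·43.5/76.6 = 7.3825 → s = 32.3825
radial distance = base radius + s = 33 + 32.3825 = 65.3825

65.3825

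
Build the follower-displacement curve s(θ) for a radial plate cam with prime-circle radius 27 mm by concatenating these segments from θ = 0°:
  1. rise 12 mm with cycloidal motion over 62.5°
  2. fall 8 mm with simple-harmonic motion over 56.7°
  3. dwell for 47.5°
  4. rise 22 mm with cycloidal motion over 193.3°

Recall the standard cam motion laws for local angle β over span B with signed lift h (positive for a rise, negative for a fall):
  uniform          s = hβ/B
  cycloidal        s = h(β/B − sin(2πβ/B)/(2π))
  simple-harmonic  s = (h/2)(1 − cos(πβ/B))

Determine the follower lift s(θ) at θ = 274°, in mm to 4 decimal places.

seg 1 [0°–62.5°] cycloidal, h=12: full span → s += 12 → s = 12.0000
seg 2 [62.5°–119.2°] simple-harmonic, h=-8: full span → s += -8 → s = 4.0000
seg 3 [119.2°–166.7°] dwell: s stays 4.0000
seg 4 [166.7°–360°] cycloidal, h=22: θ=274° here. β=107.3, B=193.3. 22·(0.5551 − sin(2π·0.5551)/(2π)) = 13.4001 → s = 17.4001

17.4001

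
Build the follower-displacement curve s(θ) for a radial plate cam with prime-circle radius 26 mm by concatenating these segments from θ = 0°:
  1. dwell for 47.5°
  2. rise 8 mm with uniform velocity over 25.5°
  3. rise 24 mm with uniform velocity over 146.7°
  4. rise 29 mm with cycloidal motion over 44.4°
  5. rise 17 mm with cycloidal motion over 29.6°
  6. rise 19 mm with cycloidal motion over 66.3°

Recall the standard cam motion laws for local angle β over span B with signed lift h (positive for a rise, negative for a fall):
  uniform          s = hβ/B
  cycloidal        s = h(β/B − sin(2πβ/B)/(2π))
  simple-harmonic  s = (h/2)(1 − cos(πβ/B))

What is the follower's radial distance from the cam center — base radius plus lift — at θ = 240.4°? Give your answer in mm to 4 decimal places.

seg 1 [0°–47.5°] dwell: s stays 0.0000
seg 2 [47.5°–73°] uniform, h=8: full span → s += 8 → s = 8.0000
seg 3 [73°–219.7°] uniform, h=24: full span → s += 24 → s = 32.0000
seg 4 [219.7°–264.1°] cycloidal, h=29: θ=240.4° here. β=20.7, B=44.4. 29·(0.4662 − sin(2π·0.4662)/(2π)) = 12.5479 → s = 44.5479
radial distance = base radius + s = 26 + 44.5479 = 70.5479

70.5479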